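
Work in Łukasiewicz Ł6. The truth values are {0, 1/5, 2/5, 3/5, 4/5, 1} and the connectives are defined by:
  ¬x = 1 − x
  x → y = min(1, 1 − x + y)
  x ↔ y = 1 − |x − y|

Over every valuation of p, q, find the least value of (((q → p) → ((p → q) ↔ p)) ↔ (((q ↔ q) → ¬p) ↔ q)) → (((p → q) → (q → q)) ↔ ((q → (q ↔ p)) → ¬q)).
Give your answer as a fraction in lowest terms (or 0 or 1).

2/5

Take p = 2/5, q = 4/5:
q → p = 4/5 → 2/5 = 3/5
p → q = 2/5 → 4/5 = 1
(p → q) ↔ p = 1 ↔ 2/5 = 2/5
(q → p) → ((p → q) ↔ p) = 3/5 → 2/5 = 4/5
q ↔ q = 4/5 ↔ 4/5 = 1
¬p = ¬2/5 = 3/5
(q ↔ q) → ¬p = 1 → 3/5 = 3/5
((q ↔ q) → ¬p) ↔ q = 3/5 ↔ 4/5 = 4/5
((q → p) → ((p → q) ↔ p)) ↔ (((q ↔ q) → ¬p) ↔ q) = 4/5 ↔ 4/5 = 1
p → q = 2/5 → 4/5 = 1
q → q = 4/5 → 4/5 = 1
(p → q) → (q → q) = 1 → 1 = 1
q ↔ p = 4/5 ↔ 2/5 = 3/5
q → (q ↔ p) = 4/5 → 3/5 = 4/5
¬q = ¬4/5 = 1/5
(q → (q ↔ p)) → ¬q = 4/5 → 1/5 = 2/5
((p → q) → (q → q)) ↔ ((q → (q ↔ p)) → ¬q) = 1 ↔ 2/5 = 2/5
(((q → p) → ((p → q) ↔ p)) ↔ (((q ↔ q) → ¬p) ↔ q)) → (((p → q) → (q → q)) ↔ ((q → (q ↔ p)) → ¬q)) = 1 → 2/5 = 2/5
No assignment yields a value below 2/5, so this is the minimum.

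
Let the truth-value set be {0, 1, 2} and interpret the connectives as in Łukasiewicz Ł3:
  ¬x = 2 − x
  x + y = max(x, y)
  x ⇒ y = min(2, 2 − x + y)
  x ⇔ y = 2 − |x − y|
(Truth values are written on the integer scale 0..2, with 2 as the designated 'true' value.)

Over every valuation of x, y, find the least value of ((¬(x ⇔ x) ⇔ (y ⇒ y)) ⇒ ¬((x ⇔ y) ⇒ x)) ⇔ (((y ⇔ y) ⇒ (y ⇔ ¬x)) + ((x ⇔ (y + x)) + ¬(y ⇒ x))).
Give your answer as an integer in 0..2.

Take x = 0, y = 1:
x ⇔ x = 0 ⇔ 0 = 2
¬(x ⇔ x) = ¬2 = 0
y ⇒ y = 1 ⇒ 1 = 2
¬(x ⇔ x) ⇔ (y ⇒ y) = 0 ⇔ 2 = 0
x ⇔ y = 0 ⇔ 1 = 1
(x ⇔ y) ⇒ x = 1 ⇒ 0 = 1
¬((x ⇔ y) ⇒ x) = ¬1 = 1
(¬(x ⇔ x) ⇔ (y ⇒ y)) ⇒ ¬((x ⇔ y) ⇒ x) = 0 ⇒ 1 = 2
y ⇔ y = 1 ⇔ 1 = 2
¬x = ¬0 = 2
y ⇔ ¬x = 1 ⇔ 2 = 1
(y ⇔ y) ⇒ (y ⇔ ¬x) = 2 ⇒ 1 = 1
y + x = 1 + 0 = 1
x ⇔ (y + x) = 0 ⇔ 1 = 1
y ⇒ x = 1 ⇒ 0 = 1
¬(y ⇒ x) = ¬1 = 1
(x ⇔ (y + x)) + ¬(y ⇒ x) = 1 + 1 = 1
((y ⇔ y) ⇒ (y ⇔ ¬x)) + ((x ⇔ (y + x)) + ¬(y ⇒ x)) = 1 + 1 = 1
((¬(x ⇔ x) ⇔ (y ⇒ y)) ⇒ ¬((x ⇔ y) ⇒ x)) ⇔ (((y ⇔ y) ⇒ (y ⇔ ¬x)) + ((x ⇔ (y + x)) + ¬(y ⇒ x))) = 2 ⇔ 1 = 1
No assignment yields a value below 1, so this is the minimum.

1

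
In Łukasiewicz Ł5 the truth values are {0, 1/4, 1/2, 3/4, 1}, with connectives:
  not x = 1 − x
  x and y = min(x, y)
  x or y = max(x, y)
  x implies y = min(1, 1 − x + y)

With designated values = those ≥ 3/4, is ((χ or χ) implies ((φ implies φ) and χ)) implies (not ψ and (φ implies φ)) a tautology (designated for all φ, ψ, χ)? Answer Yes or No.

Counterexample: take φ = 0, ψ = 1/2, χ = 0.
χ or χ = 0 or 0 = 0
φ implies φ = 0 implies 0 = 1
(φ implies φ) and χ = 1 and 0 = 0
(χ or χ) implies ((φ implies φ) and χ) = 0 implies 0 = 1
not ψ = not 1/2 = 1/2
φ implies φ = 0 implies 0 = 1
not ψ and (φ implies φ) = 1/2 and 1 = 1/2
((χ or χ) implies ((φ implies φ) and χ)) implies (not ψ and (φ implies φ)) = 1 implies 1/2 = 1/2
This gives 1/2, which is below 3/4.

No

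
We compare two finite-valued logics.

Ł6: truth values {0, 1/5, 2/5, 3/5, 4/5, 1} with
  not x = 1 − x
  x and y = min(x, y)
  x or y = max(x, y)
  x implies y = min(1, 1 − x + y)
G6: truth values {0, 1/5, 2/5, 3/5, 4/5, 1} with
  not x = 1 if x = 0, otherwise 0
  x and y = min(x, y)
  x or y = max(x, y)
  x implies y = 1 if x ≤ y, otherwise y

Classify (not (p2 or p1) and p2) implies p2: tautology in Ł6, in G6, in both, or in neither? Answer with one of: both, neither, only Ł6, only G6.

both

In Ł6: every assignment gives 1 — tautology.
In G6: every assignment gives 1 — tautology.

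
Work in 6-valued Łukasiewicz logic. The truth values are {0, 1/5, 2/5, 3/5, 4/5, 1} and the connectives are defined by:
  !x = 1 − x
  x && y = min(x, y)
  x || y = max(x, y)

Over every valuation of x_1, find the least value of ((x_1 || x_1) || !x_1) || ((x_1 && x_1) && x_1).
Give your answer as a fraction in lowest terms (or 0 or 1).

3/5

Take x_1 = 2/5:
x_1 || x_1 = 2/5 || 2/5 = 2/5
!x_1 = !2/5 = 3/5
(x_1 || x_1) || !x_1 = 2/5 || 3/5 = 3/5
x_1 && x_1 = 2/5 && 2/5 = 2/5
(x_1 && x_1) && x_1 = 2/5 && 2/5 = 2/5
((x_1 || x_1) || !x_1) || ((x_1 && x_1) && x_1) = 3/5 || 2/5 = 3/5
No assignment yields a value below 3/5, so this is the minimum.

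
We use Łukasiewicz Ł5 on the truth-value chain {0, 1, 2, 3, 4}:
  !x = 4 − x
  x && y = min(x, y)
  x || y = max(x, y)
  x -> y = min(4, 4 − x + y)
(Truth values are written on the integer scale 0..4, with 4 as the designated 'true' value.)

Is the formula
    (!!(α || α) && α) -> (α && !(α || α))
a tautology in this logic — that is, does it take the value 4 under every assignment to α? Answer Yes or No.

Counterexample: take α = 3.
α || α = 3 || 3 = 3
!(α || α) = !3 = 1
!!(α || α) = !1 = 3
!!(α || α) && α = 3 && 3 = 3
α || α = 3 || 3 = 3
!(α || α) = !3 = 1
α && !(α || α) = 3 && 1 = 1
(!!(α || α) && α) -> (α && !(α || α)) = 3 -> 1 = 2
This gives 2 ≠ 4.

No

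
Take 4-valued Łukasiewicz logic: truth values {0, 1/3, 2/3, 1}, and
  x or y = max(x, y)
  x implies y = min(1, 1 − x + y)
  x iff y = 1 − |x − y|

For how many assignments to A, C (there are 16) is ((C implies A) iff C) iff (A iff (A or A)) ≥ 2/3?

A = 0, C = 0 ↦ 0  <
A = 0, C = 1/3 ↦ 2/3  ≥
A = 0, C = 2/3 ↦ 2/3  ≥
A = 0, C = 1 ↦ 0  <
A = 1/3, C = 0 ↦ 0  <
A = 1/3, C = 1/3 ↦ 1/3  <
A = 1/3, C = 2/3 ↦ 1  ≥
A = 1/3, C = 1 ↦ 1/3  <
A = 2/3, C = 0 ↦ 0  <
A = 2/3, C = 1/3 ↦ 1/3  <
A = 2/3, C = 2/3 ↦ 2/3  ≥
A = 2/3, C = 1 ↦ 2/3  ≥
A = 1, C = 0 ↦ 0  <
A = 1, C = 1/3 ↦ 1/3  <
A = 1, C = 2/3 ↦ 2/3  ≥
A = 1, C = 1 ↦ 1  ≥
So 7 of the 16 assignments meet the threshold.

7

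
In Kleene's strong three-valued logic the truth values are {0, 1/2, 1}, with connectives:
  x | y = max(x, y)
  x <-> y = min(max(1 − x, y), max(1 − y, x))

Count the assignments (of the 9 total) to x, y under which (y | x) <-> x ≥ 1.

4

x = 0, y = 0 ↦ 1  ≥
x = 0, y = 1/2 ↦ 1/2  <
x = 0, y = 1 ↦ 0  <
x = 1/2, y = 0 ↦ 1/2  <
x = 1/2, y = 1/2 ↦ 1/2  <
x = 1/2, y = 1 ↦ 1/2  <
x = 1, y = 0 ↦ 1  ≥
x = 1, y = 1/2 ↦ 1  ≥
x = 1, y = 1 ↦ 1  ≥
So 4 of the 9 assignments meet the threshold.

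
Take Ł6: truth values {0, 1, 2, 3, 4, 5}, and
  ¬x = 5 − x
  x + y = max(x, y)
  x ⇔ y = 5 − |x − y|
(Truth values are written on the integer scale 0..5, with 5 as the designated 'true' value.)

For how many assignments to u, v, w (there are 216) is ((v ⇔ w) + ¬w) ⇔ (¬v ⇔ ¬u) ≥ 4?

value 5: 47 assignments (counts)
value 4: 76 assignments (counts)
value 3: 48 assignments
value 2: 28 assignments
value 1: 13 assignments
value 0: 4 assignments
So 123 of the 216 assignments meet the threshold.

123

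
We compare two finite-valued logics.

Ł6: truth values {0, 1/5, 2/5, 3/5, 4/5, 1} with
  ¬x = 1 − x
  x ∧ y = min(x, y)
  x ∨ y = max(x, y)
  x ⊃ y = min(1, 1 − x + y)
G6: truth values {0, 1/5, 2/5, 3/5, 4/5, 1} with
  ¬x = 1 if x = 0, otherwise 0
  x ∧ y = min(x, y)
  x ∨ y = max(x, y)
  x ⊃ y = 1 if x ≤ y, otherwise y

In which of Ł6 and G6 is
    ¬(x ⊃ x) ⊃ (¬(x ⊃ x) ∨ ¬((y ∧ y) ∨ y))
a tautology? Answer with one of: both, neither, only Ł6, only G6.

In Ł6: every assignment gives 1 — tautology.
In G6: every assignment gives 1 — tautology.

both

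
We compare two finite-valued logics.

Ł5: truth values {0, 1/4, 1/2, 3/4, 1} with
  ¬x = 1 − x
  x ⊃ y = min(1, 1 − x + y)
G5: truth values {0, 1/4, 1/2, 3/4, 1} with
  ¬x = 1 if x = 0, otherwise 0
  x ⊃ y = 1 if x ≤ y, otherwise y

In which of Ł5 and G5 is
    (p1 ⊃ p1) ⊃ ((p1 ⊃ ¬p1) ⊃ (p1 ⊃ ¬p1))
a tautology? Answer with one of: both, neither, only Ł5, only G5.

both

In Ł5: every assignment gives 1 — tautology.
In G5: every assignment gives 1 — tautology.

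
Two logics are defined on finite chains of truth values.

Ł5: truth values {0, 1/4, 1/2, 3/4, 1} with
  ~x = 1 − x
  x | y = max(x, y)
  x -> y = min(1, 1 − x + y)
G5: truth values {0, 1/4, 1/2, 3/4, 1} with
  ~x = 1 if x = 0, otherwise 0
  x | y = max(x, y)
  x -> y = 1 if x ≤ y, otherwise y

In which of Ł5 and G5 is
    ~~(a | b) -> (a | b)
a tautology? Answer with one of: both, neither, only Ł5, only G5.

In Ł5: every assignment gives 1 — tautology.
In G5: at a = 0, b = 1/4 the value is 1/4 — not a tautology.

only Ł5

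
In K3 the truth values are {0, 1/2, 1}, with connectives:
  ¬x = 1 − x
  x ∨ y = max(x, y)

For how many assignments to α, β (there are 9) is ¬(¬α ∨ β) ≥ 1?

1

α = 0, β = 0 ↦ 0  <
α = 0, β = 1/2 ↦ 0  <
α = 0, β = 1 ↦ 0  <
α = 1/2, β = 0 ↦ 1/2  <
α = 1/2, β = 1/2 ↦ 1/2  <
α = 1/2, β = 1 ↦ 0  <
α = 1, β = 0 ↦ 1  ≥
α = 1, β = 1/2 ↦ 1/2  <
α = 1, β = 1 ↦ 0  <
So 1 of the 9 assignments meets the threshold.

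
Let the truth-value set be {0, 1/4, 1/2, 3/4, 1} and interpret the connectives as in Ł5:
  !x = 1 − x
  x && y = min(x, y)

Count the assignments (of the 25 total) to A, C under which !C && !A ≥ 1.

value 1: 1 assignment (counts)
value 3/4: 3 assignments
value 1/2: 5 assignments
value 1/4: 7 assignments
value 0: 9 assignments
So 1 of the 25 assignments meets the threshold.

1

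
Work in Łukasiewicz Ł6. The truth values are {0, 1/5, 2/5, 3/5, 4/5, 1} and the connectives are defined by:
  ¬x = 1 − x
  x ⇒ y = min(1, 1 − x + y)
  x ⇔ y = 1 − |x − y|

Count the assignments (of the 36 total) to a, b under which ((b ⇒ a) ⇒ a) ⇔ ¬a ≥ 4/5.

value 1: 3 assignments (counts)
value 4/5: 11 assignments (counts)
value 3/5: 4 assignments
value 2/5: 9 assignments
value 1/5: 2 assignments
value 0: 7 assignments
So 14 of the 36 assignments meet the threshold.

14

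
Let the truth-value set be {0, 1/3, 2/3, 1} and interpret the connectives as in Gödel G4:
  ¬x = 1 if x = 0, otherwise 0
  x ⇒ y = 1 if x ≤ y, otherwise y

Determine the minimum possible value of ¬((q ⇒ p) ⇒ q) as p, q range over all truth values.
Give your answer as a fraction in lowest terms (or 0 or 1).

Take p = 0, q = 1/3:
q ⇒ p = 1/3 ⇒ 0 = 0
(q ⇒ p) ⇒ q = 0 ⇒ 1/3 = 1
¬((q ⇒ p) ⇒ q) = ¬1 = 0
No assignment yields a value below 0, so this is the minimum.

0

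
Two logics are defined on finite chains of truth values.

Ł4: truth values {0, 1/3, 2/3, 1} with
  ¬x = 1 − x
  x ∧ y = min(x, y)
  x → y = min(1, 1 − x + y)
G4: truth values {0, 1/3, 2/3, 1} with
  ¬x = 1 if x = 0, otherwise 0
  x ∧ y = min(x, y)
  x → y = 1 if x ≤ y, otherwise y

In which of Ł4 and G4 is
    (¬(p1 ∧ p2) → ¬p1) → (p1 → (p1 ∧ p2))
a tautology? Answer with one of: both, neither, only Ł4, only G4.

In Ł4: every assignment gives 1 — tautology.
In G4: at p1 = 2/3, p2 = 1/3 the value is 1/3 — not a tautology.

only Ł4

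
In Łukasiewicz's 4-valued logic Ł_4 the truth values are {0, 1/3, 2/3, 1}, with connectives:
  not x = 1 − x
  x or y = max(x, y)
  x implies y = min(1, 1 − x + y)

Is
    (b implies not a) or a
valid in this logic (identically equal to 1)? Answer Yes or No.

Counterexample: take a = 1/3, b = 1.
not a = not 1/3 = 2/3
b implies not a = 1 implies 2/3 = 2/3
(b implies not a) or a = 2/3 or 1/3 = 2/3
This gives 2/3 ≠ 1.

No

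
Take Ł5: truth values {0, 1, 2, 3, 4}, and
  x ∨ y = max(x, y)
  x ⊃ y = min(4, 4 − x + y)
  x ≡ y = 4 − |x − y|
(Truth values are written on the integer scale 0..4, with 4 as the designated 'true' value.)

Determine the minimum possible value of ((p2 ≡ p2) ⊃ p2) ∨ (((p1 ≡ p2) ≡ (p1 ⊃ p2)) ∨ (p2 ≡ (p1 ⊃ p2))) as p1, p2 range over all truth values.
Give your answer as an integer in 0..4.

Take p1 = 0, p2 = 2:
p2 ≡ p2 = 2 ≡ 2 = 4
(p2 ≡ p2) ⊃ p2 = 4 ⊃ 2 = 2
p1 ≡ p2 = 0 ≡ 2 = 2
p1 ⊃ p2 = 0 ⊃ 2 = 4
(p1 ≡ p2) ≡ (p1 ⊃ p2) = 2 ≡ 4 = 2
p1 ⊃ p2 = 0 ⊃ 2 = 4
p2 ≡ (p1 ⊃ p2) = 2 ≡ 4 = 2
((p1 ≡ p2) ≡ (p1 ⊃ p2)) ∨ (p2 ≡ (p1 ⊃ p2)) = 2 ∨ 2 = 2
((p2 ≡ p2) ⊃ p2) ∨ (((p1 ≡ p2) ≡ (p1 ⊃ p2)) ∨ (p2 ≡ (p1 ⊃ p2))) = 2 ∨ 2 = 2
No assignment yields a value below 2, so this is the minimum.

2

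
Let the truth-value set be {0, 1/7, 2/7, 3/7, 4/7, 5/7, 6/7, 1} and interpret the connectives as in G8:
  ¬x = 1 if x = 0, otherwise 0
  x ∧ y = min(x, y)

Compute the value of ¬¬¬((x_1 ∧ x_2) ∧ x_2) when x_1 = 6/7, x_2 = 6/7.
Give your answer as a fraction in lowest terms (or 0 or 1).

0

x_1 ∧ x_2 = 6/7 ∧ 6/7 = 6/7
(x_1 ∧ x_2) ∧ x_2 = 6/7 ∧ 6/7 = 6/7
¬((x_1 ∧ x_2) ∧ x_2) = ¬6/7 = 0
¬¬((x_1 ∧ x_2) ∧ x_2) = ¬0 = 1
¬¬¬((x_1 ∧ x_2) ∧ x_2) = ¬1 = 0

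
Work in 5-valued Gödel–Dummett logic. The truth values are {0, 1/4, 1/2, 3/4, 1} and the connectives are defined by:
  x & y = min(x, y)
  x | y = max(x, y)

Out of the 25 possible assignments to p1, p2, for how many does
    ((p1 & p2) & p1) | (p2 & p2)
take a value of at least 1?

value 1: 5 assignments (counts)
value 3/4: 5 assignments
value 1/2: 5 assignments
value 1/4: 5 assignments
value 0: 5 assignments
So 5 of the 25 assignments meet the threshold.

5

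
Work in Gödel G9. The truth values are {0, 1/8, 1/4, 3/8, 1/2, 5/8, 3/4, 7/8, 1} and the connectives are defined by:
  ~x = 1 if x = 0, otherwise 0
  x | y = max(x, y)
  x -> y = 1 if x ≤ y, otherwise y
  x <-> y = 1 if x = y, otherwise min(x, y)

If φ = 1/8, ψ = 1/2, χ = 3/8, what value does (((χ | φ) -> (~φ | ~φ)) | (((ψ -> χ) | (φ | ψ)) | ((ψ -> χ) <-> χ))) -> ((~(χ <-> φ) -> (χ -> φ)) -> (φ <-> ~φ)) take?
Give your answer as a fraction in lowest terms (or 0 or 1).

0

χ | φ = 3/8 | 1/8 = 3/8
~φ = ~1/8 = 0
~φ = ~1/8 = 0
~φ | ~φ = 0 | 0 = 0
(χ | φ) -> (~φ | ~φ) = 3/8 -> 0 = 0
ψ -> χ = 1/2 -> 3/8 = 3/8
φ | ψ = 1/8 | 1/2 = 1/2
(ψ -> χ) | (φ | ψ) = 3/8 | 1/2 = 1/2
ψ -> χ = 1/2 -> 3/8 = 3/8
(ψ -> χ) <-> χ = 3/8 <-> 3/8 = 1
((ψ -> χ) | (φ | ψ)) | ((ψ -> χ) <-> χ) = 1/2 | 1 = 1
((χ | φ) -> (~φ | ~φ)) | (((ψ -> χ) | (φ | ψ)) | ((ψ -> χ) <-> χ)) = 0 | 1 = 1
χ <-> φ = 3/8 <-> 1/8 = 1/8
~(χ <-> φ) = ~1/8 = 0
χ -> φ = 3/8 -> 1/8 = 1/8
~(χ <-> φ) -> (χ -> φ) = 0 -> 1/8 = 1
~φ = ~1/8 = 0
φ <-> ~φ = 1/8 <-> 0 = 0
(~(χ <-> φ) -> (χ -> φ)) -> (φ <-> ~φ) = 1 -> 0 = 0
(((χ | φ) -> (~φ | ~φ)) | (((ψ -> χ) | (φ | ψ)) | ((ψ -> χ) <-> χ))) -> ((~(χ <-> φ) -> (χ -> φ)) -> (φ <-> ~φ)) = 1 -> 0 = 0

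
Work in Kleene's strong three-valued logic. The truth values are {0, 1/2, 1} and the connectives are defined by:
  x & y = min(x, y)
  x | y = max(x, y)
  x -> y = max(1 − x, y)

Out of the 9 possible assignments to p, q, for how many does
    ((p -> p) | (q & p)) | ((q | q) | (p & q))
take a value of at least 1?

p = 0, q = 0 ↦ 1  ≥
p = 0, q = 1/2 ↦ 1  ≥
p = 0, q = 1 ↦ 1  ≥
p = 1/2, q = 0 ↦ 1/2  <
p = 1/2, q = 1/2 ↦ 1/2  <
p = 1/2, q = 1 ↦ 1  ≥
p = 1, q = 0 ↦ 1  ≥
p = 1, q = 1/2 ↦ 1  ≥
p = 1, q = 1 ↦ 1  ≥
So 7 of the 9 assignments meet the threshold.

7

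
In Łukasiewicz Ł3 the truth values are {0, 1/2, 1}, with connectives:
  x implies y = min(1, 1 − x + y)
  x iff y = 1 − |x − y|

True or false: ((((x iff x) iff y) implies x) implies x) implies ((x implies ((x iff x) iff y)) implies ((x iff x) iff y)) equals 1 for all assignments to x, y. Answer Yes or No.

x = 0, y = 0 ↦ 1
x = 0, y = 1/2 ↦ 1
x = 0, y = 1 ↦ 1
x = 1/2, y = 0 ↦ 1
x = 1/2, y = 1/2 ↦ 1
x = 1/2, y = 1 ↦ 1
x = 1, y = 0 ↦ 1
x = 1, y = 1/2 ↦ 1
x = 1, y = 1 ↦ 1
Every assignment gives a value ≥ 1.

Yes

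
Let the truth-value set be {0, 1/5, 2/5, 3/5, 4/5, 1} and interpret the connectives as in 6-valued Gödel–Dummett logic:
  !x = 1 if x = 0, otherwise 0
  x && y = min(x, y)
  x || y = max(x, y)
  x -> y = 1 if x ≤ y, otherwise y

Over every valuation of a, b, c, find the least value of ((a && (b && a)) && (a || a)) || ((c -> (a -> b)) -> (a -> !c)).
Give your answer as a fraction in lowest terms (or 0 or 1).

1/5

Take a = 1/5, b = 1/5, c = 1/5:
b && a = 1/5 && 1/5 = 1/5
a && (b && a) = 1/5 && 1/5 = 1/5
a || a = 1/5 || 1/5 = 1/5
(a && (b && a)) && (a || a) = 1/5 && 1/5 = 1/5
a -> b = 1/5 -> 1/5 = 1
c -> (a -> b) = 1/5 -> 1 = 1
!c = !1/5 = 0
a -> !c = 1/5 -> 0 = 0
(c -> (a -> b)) -> (a -> !c) = 1 -> 0 = 0
((a && (b && a)) && (a || a)) || ((c -> (a -> b)) -> (a -> !c)) = 1/5 || 0 = 1/5
No assignment yields a value below 1/5, so this is the minimum.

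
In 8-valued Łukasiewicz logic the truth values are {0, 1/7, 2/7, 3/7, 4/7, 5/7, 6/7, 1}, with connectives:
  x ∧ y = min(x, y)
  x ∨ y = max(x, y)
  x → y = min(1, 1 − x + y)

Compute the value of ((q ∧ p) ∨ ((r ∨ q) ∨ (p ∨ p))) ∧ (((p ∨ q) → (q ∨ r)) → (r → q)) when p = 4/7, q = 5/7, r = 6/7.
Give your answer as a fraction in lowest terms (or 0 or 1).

q ∧ p = 5/7 ∧ 4/7 = 4/7
r ∨ q = 6/7 ∨ 5/7 = 6/7
p ∨ p = 4/7 ∨ 4/7 = 4/7
(r ∨ q) ∨ (p ∨ p) = 6/7 ∨ 4/7 = 6/7
(q ∧ p) ∨ ((r ∨ q) ∨ (p ∨ p)) = 4/7 ∨ 6/7 = 6/7
p ∨ q = 4/7 ∨ 5/7 = 5/7
q ∨ r = 5/7 ∨ 6/7 = 6/7
(p ∨ q) → (q ∨ r) = 5/7 → 6/7 = 1
r → q = 6/7 → 5/7 = 6/7
((p ∨ q) → (q ∨ r)) → (r → q) = 1 → 6/7 = 6/7
((q ∧ p) ∨ ((r ∨ q) ∨ (p ∨ p))) ∧ (((p ∨ q) → (q ∨ r)) → (r → q)) = 6/7 ∧ 6/7 = 6/7

6/7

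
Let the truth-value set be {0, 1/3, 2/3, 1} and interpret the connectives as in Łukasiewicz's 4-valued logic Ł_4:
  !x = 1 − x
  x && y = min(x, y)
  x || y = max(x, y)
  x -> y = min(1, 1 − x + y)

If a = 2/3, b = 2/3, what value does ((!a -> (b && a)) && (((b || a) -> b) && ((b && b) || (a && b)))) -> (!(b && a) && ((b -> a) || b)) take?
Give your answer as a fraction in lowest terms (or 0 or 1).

2/3

!a = !2/3 = 1/3
b && a = 2/3 && 2/3 = 2/3
!a -> (b && a) = 1/3 -> 2/3 = 1
b || a = 2/3 || 2/3 = 2/3
(b || a) -> b = 2/3 -> 2/3 = 1
b && b = 2/3 && 2/3 = 2/3
a && b = 2/3 && 2/3 = 2/3
(b && b) || (a && b) = 2/3 || 2/3 = 2/3
((b || a) -> b) && ((b && b) || (a && b)) = 1 && 2/3 = 2/3
(!a -> (b && a)) && (((b || a) -> b) && ((b && b) || (a && b))) = 1 && 2/3 = 2/3
b && a = 2/3 && 2/3 = 2/3
!(b && a) = !2/3 = 1/3
b -> a = 2/3 -> 2/3 = 1
(b -> a) || b = 1 || 2/3 = 1
!(b && a) && ((b -> a) || b) = 1/3 && 1 = 1/3
((!a -> (b && a)) && (((b || a) -> b) && ((b && b) || (a && b)))) -> (!(b && a) && ((b -> a) || b)) = 2/3 -> 1/3 = 2/3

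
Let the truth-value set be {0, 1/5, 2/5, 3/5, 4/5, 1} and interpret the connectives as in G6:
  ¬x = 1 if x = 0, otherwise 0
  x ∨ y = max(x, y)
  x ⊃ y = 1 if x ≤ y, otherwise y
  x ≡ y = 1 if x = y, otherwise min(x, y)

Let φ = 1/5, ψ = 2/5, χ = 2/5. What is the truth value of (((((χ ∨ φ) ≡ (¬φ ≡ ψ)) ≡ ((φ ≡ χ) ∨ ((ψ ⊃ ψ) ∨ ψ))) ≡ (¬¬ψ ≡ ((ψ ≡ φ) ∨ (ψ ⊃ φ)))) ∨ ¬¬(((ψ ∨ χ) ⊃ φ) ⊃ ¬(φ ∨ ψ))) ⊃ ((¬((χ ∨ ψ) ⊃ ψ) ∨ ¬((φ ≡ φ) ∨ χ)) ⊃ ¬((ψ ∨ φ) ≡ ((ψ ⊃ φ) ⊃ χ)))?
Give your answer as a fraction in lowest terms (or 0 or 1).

χ ∨ φ = 2/5 ∨ 1/5 = 2/5
¬φ = ¬1/5 = 0
¬φ ≡ ψ = 0 ≡ 2/5 = 0
(χ ∨ φ) ≡ (¬φ ≡ ψ) = 2/5 ≡ 0 = 0
φ ≡ χ = 1/5 ≡ 2/5 = 1/5
ψ ⊃ ψ = 2/5 ⊃ 2/5 = 1
(ψ ⊃ ψ) ∨ ψ = 1 ∨ 2/5 = 1
(φ ≡ χ) ∨ ((ψ ⊃ ψ) ∨ ψ) = 1/5 ∨ 1 = 1
((χ ∨ φ) ≡ (¬φ ≡ ψ)) ≡ ((φ ≡ χ) ∨ ((ψ ⊃ ψ) ∨ ψ)) = 0 ≡ 1 = 0
¬ψ = ¬2/5 = 0
¬¬ψ = ¬0 = 1
ψ ≡ φ = 2/5 ≡ 1/5 = 1/5
ψ ⊃ φ = 2/5 ⊃ 1/5 = 1/5
(ψ ≡ φ) ∨ (ψ ⊃ φ) = 1/5 ∨ 1/5 = 1/5
¬¬ψ ≡ ((ψ ≡ φ) ∨ (ψ ⊃ φ)) = 1 ≡ 1/5 = 1/5
(((χ ∨ φ) ≡ (¬φ ≡ ψ)) ≡ ((φ ≡ χ) ∨ ((ψ ⊃ ψ) ∨ ψ))) ≡ (¬¬ψ ≡ ((ψ ≡ φ) ∨ (ψ ⊃ φ))) = 0 ≡ 1/5 = 0
ψ ∨ χ = 2/5 ∨ 2/5 = 2/5
(ψ ∨ χ) ⊃ φ = 2/5 ⊃ 1/5 = 1/5
φ ∨ ψ = 1/5 ∨ 2/5 = 2/5
¬(φ ∨ ψ) = ¬2/5 = 0
((ψ ∨ χ) ⊃ φ) ⊃ ¬(φ ∨ ψ) = 1/5 ⊃ 0 = 0
¬(((ψ ∨ χ) ⊃ φ) ⊃ ¬(φ ∨ ψ)) = ¬0 = 1
¬¬(((ψ ∨ χ) ⊃ φ) ⊃ ¬(φ ∨ ψ)) = ¬1 = 0
((((χ ∨ φ) ≡ (¬φ ≡ ψ)) ≡ ((φ ≡ χ) ∨ ((ψ ⊃ ψ) ∨ ψ))) ≡ (¬¬ψ ≡ ((ψ ≡ φ) ∨ (ψ ⊃ φ)))) ∨ ¬¬(((ψ ∨ χ) ⊃ φ) ⊃ ¬(φ ∨ ψ)) = 0 ∨ 0 = 0
χ ∨ ψ = 2/5 ∨ 2/5 = 2/5
(χ ∨ ψ) ⊃ ψ = 2/5 ⊃ 2/5 = 1
¬((χ ∨ ψ) ⊃ ψ) = ¬1 = 0
φ ≡ φ = 1/5 ≡ 1/5 = 1
(φ ≡ φ) ∨ χ = 1 ∨ 2/5 = 1
¬((φ ≡ φ) ∨ χ) = ¬1 = 0
¬((χ ∨ ψ) ⊃ ψ) ∨ ¬((φ ≡ φ) ∨ χ) = 0 ∨ 0 = 0
ψ ∨ φ = 2/5 ∨ 1/5 = 2/5
ψ ⊃ φ = 2/5 ⊃ 1/5 = 1/5
(ψ ⊃ φ) ⊃ χ = 1/5 ⊃ 2/5 = 1
(ψ ∨ φ) ≡ ((ψ ⊃ φ) ⊃ χ) = 2/5 ≡ 1 = 2/5
¬((ψ ∨ φ) ≡ ((ψ ⊃ φ) ⊃ χ)) = ¬2/5 = 0
(¬((χ ∨ ψ) ⊃ ψ) ∨ ¬((φ ≡ φ) ∨ χ)) ⊃ ¬((ψ ∨ φ) ≡ ((ψ ⊃ φ) ⊃ χ)) = 0 ⊃ 0 = 1
(((((χ ∨ φ) ≡ (¬φ ≡ ψ)) ≡ ((φ ≡ χ) ∨ ((ψ ⊃ ψ) ∨ ψ))) ≡ (¬¬ψ ≡ ((ψ ≡ φ) ∨ (ψ ⊃ φ)))) ∨ ¬¬(((ψ ∨ χ) ⊃ φ) ⊃ ¬(φ ∨ ψ))) ⊃ ((¬((χ ∨ ψ) ⊃ ψ) ∨ ¬((φ ≡ φ) ∨ χ)) ⊃ ¬((ψ ∨ φ) ≡ ((ψ ⊃ φ) ⊃ χ))) = 0 ⊃ 1 = 1

1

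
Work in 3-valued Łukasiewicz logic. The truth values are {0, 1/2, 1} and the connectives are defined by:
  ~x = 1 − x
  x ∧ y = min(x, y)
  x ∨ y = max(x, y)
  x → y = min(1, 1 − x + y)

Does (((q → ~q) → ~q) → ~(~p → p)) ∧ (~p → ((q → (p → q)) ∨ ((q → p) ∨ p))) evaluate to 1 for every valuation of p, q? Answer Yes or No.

No

Counterexample: take p = 1/2, q = 0.
~q = ~0 = 1
q → ~q = 0 → 1 = 1
~q = ~0 = 1
(q → ~q) → ~q = 1 → 1 = 1
~p = ~1/2 = 1/2
~p → p = 1/2 → 1/2 = 1
~(~p → p) = ~1 = 0
((q → ~q) → ~q) → ~(~p → p) = 1 → 0 = 0
~p = ~1/2 = 1/2
p → q = 1/2 → 0 = 1/2
q → (p → q) = 0 → 1/2 = 1
q → p = 0 → 1/2 = 1
(q → p) ∨ p = 1 ∨ 1/2 = 1
(q → (p → q)) ∨ ((q → p) ∨ p) = 1 ∨ 1 = 1
~p → ((q → (p → q)) ∨ ((q → p) ∨ p)) = 1/2 → 1 = 1
(((q → ~q) → ~q) → ~(~p → p)) ∧ (~p → ((q → (p → q)) ∨ ((q → p) ∨ p))) = 0 ∧ 1 = 0
This gives 0 ≠ 1.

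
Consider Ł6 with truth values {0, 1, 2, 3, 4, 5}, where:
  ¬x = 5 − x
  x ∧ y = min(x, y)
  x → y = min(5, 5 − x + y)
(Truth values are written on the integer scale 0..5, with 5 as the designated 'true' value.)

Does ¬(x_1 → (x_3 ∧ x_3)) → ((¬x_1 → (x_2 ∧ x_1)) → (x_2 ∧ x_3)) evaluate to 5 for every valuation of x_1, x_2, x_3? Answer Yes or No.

No

Counterexample: take x_1 = 2, x_2 = 2, x_3 = 0.
x_3 ∧ x_3 = 0 ∧ 0 = 0
x_1 → (x_3 ∧ x_3) = 2 → 0 = 3
¬(x_1 → (x_3 ∧ x_3)) = ¬3 = 2
¬x_1 = ¬2 = 3
x_2 ∧ x_1 = 2 ∧ 2 = 2
¬x_1 → (x_2 ∧ x_1) = 3 → 2 = 4
x_2 ∧ x_3 = 2 ∧ 0 = 0
(¬x_1 → (x_2 ∧ x_1)) → (x_2 ∧ x_3) = 4 → 0 = 1
¬(x_1 → (x_3 ∧ x_3)) → ((¬x_1 → (x_2 ∧ x_1)) → (x_2 ∧ x_3)) = 2 → 1 = 4
This gives 4 ≠ 5.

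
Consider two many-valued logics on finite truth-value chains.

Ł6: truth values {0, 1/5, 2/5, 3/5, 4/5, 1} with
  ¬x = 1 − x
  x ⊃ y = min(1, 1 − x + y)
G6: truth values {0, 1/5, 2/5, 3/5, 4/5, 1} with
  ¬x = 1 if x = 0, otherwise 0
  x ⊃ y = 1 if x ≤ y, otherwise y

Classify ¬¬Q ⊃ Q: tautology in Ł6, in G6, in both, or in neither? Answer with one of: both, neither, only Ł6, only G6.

only Ł6

In Ł6: every assignment gives 1 — tautology.
In G6: at Q = 1/5 the value is 1/5 — not a tautology.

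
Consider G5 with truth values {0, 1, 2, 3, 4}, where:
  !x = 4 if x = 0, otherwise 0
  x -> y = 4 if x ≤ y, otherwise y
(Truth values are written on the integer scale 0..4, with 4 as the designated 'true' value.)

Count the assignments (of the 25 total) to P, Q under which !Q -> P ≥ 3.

value 4: 21 assignments (counts)
value 3: 1 assignment (counts)
value 2: 1 assignment
value 1: 1 assignment
value 0: 1 assignment
So 22 of the 25 assignments meet the threshold.

22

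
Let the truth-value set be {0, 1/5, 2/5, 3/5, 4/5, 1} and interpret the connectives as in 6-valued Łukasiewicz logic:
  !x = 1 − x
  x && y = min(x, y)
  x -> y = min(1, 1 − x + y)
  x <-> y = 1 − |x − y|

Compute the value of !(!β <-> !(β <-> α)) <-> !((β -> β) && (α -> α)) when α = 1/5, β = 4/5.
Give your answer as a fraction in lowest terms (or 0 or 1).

!β = !4/5 = 1/5
β <-> α = 4/5 <-> 1/5 = 2/5
!(β <-> α) = !2/5 = 3/5
!β <-> !(β <-> α) = 1/5 <-> 3/5 = 3/5
!(!β <-> !(β <-> α)) = !3/5 = 2/5
β -> β = 4/5 -> 4/5 = 1
α -> α = 1/5 -> 1/5 = 1
(β -> β) && (α -> α) = 1 && 1 = 1
!((β -> β) && (α -> α)) = !1 = 0
!(!β <-> !(β <-> α)) <-> !((β -> β) && (α -> α)) = 2/5 <-> 0 = 3/5

3/5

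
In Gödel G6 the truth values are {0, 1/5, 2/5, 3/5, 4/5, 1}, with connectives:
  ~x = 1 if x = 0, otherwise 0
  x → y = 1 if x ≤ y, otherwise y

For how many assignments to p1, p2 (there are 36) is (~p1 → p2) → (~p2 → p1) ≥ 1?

value 1: 32 assignments (counts)
value 4/5: 1 assignment
value 3/5: 1 assignment
value 2/5: 1 assignment
value 1/5: 1 assignment
So 32 of the 36 assignments meet the threshold.

32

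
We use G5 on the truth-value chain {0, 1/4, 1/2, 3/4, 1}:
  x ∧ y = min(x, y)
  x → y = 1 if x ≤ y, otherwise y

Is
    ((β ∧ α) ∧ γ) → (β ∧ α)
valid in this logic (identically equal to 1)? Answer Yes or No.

At α = 3/4, β = 0, γ = 1/4, for instance:
β ∧ α = 0 ∧ 3/4 = 0
(β ∧ α) ∧ γ = 0 ∧ 1/4 = 0
((β ∧ α) ∧ γ) → (β ∧ α) = 0 → 0 = 1
and checking the remaining 124 assignments likewise gives ≥ 1 in every case.

Yes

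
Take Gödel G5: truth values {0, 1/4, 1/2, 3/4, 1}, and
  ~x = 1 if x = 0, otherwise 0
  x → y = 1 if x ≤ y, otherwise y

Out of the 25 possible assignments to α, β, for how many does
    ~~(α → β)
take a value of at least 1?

value 1: 21 assignments (counts)
value 0: 4 assignments
So 21 of the 25 assignments meet the threshold.

21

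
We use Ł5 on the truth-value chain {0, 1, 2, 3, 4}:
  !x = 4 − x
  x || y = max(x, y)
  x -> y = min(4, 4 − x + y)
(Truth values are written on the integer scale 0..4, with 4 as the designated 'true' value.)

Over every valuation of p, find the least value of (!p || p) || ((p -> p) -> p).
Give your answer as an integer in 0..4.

Take p = 2:
!p = !2 = 2
!p || p = 2 || 2 = 2
p -> p = 2 -> 2 = 4
(p -> p) -> p = 4 -> 2 = 2
(!p || p) || ((p -> p) -> p) = 2 || 2 = 2
No assignment yields a value below 2, so this is the minimum.

2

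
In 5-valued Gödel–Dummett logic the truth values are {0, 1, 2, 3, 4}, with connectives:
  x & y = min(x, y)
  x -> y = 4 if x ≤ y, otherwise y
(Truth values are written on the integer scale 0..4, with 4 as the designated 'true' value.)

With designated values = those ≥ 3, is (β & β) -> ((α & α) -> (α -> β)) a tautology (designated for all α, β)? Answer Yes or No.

Yes

At α = 3, β = 0, for instance:
β & β = 0 & 0 = 0
α & α = 3 & 3 = 3
α -> β = 3 -> 0 = 0
(α & α) -> (α -> β) = 3 -> 0 = 0
(β & β) -> ((α & α) -> (α -> β)) = 0 -> 0 = 4
and checking the remaining 24 assignments likewise gives ≥ 3 in every case.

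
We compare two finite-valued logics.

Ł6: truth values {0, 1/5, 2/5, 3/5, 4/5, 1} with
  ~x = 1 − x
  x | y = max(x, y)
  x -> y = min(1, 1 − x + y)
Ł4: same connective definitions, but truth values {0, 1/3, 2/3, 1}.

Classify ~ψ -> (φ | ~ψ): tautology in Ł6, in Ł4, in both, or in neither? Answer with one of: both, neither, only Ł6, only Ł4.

both

In Ł6: every assignment gives 1 — tautology.
In Ł4: every assignment gives 1 — tautology.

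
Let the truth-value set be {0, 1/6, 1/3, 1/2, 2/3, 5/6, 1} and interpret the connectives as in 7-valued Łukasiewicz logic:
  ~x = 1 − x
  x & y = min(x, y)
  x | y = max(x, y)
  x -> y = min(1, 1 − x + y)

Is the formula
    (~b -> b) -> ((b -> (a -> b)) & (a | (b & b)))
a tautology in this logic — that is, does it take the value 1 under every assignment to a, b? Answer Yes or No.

No

Counterexample: take a = 0, b = 1/6.
~b = ~1/6 = 5/6
~b -> b = 5/6 -> 1/6 = 1/3
a -> b = 0 -> 1/6 = 1
b -> (a -> b) = 1/6 -> 1 = 1
b & b = 1/6 & 1/6 = 1/6
a | (b & b) = 0 | 1/6 = 1/6
(b -> (a -> b)) & (a | (b & b)) = 1 & 1/6 = 1/6
(~b -> b) -> ((b -> (a -> b)) & (a | (b & b))) = 1/3 -> 1/6 = 5/6
This gives 5/6 ≠ 1.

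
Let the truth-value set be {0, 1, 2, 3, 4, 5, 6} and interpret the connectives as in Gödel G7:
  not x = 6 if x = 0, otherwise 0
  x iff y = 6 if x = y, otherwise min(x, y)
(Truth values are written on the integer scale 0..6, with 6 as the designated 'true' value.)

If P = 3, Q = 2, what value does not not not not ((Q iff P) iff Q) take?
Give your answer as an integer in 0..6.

6

Q iff P = 2 iff 3 = 2
(Q iff P) iff Q = 2 iff 2 = 6
not ((Q iff P) iff Q) = not 6 = 0
not not ((Q iff P) iff Q) = not 0 = 6
not not not ((Q iff P) iff Q) = not 6 = 0
not not not not ((Q iff P) iff Q) = not 0 = 6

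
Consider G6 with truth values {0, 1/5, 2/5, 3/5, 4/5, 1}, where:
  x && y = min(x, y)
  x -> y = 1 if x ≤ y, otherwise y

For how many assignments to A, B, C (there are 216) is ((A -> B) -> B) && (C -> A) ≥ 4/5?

value 1: 91 assignments (counts)
value 4/5: 21 assignments (counts)
value 3/5: 22 assignments
value 2/5: 24 assignments
value 1/5: 27 assignments
value 0: 31 assignments
So 112 of the 216 assignments meet the threshold.

112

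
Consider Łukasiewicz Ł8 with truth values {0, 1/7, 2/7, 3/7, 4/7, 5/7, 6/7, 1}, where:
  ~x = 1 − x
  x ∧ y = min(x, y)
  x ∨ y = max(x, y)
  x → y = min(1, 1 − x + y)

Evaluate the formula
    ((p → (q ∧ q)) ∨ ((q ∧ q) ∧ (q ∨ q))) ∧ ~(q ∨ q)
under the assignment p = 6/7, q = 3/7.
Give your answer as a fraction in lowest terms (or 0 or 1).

4/7

q ∧ q = 3/7 ∧ 3/7 = 3/7
p → (q ∧ q) = 6/7 → 3/7 = 4/7
q ∧ q = 3/7 ∧ 3/7 = 3/7
q ∨ q = 3/7 ∨ 3/7 = 3/7
(q ∧ q) ∧ (q ∨ q) = 3/7 ∧ 3/7 = 3/7
(p → (q ∧ q)) ∨ ((q ∧ q) ∧ (q ∨ q)) = 4/7 ∨ 3/7 = 4/7
q ∨ q = 3/7 ∨ 3/7 = 3/7
~(q ∨ q) = ~3/7 = 4/7
((p → (q ∧ q)) ∨ ((q ∧ q) ∧ (q ∨ q))) ∧ ~(q ∨ q) = 4/7 ∧ 4/7 = 4/7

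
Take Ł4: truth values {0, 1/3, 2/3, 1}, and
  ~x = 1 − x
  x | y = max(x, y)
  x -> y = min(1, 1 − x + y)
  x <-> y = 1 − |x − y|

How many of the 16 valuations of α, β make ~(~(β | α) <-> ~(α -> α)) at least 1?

α = 0, β = 0 ↦ 1  ≥
α = 0, β = 1/3 ↦ 2/3  <
α = 0, β = 2/3 ↦ 1/3  <
α = 0, β = 1 ↦ 0  <
α = 1/3, β = 0 ↦ 2/3  <
α = 1/3, β = 1/3 ↦ 2/3  <
α = 1/3, β = 2/3 ↦ 1/3  <
α = 1/3, β = 1 ↦ 0  <
α = 2/3, β = 0 ↦ 1/3  <
α = 2/3, β = 1/3 ↦ 1/3  <
α = 2/3, β = 2/3 ↦ 1/3  <
α = 2/3, β = 1 ↦ 0  <
α = 1, β = 0 ↦ 0  <
α = 1, β = 1/3 ↦ 0  <
α = 1, β = 2/3 ↦ 0  <
α = 1, β = 1 ↦ 0  <
So 1 of the 16 assignments meets the threshold.

1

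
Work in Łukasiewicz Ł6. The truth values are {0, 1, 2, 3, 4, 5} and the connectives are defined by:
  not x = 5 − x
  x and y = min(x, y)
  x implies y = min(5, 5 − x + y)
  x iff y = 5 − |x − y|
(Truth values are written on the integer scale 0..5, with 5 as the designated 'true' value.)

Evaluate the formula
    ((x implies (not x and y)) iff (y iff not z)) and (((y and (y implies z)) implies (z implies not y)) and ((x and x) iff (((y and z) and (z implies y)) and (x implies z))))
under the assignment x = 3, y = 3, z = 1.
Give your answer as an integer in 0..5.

3

not x = not 3 = 2
not x and y = 2 and 3 = 2
x implies (not x and y) = 3 implies 2 = 4
not z = not 1 = 4
y iff not z = 3 iff 4 = 4
(x implies (not x and y)) iff (y iff not z) = 4 iff 4 = 5
y implies z = 3 implies 1 = 3
y and (y implies z) = 3 and 3 = 3
not y = not 3 = 2
z implies not y = 1 implies 2 = 5
(y and (y implies z)) implies (z implies not y) = 3 implies 5 = 5
x and x = 3 and 3 = 3
y and z = 3 and 1 = 1
z implies y = 1 implies 3 = 5
(y and z) and (z implies y) = 1 and 5 = 1
x implies z = 3 implies 1 = 3
((y and z) and (z implies y)) and (x implies z) = 1 and 3 = 1
(x and x) iff (((y and z) and (z implies y)) and (x implies z)) = 3 iff 1 = 3
((y and (y implies z)) implies (z implies not y)) and ((x and x) iff (((y and z) and (z implies y)) and (x implies z))) = 5 and 3 = 3
((x implies (not x and y)) iff (y iff not z)) and (((y and (y implies z)) implies (z implies not y)) and ((x and x) iff (((y and z) and (z implies y)) and (x implies z)))) = 5 and 3 = 3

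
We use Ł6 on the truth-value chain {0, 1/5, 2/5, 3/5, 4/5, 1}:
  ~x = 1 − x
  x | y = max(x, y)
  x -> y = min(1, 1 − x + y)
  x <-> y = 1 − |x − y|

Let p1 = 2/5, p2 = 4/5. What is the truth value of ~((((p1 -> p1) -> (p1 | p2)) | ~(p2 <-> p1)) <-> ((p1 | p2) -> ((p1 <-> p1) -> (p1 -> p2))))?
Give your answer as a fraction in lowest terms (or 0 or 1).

p1 -> p1 = 2/5 -> 2/5 = 1
p1 | p2 = 2/5 | 4/5 = 4/5
(p1 -> p1) -> (p1 | p2) = 1 -> 4/5 = 4/5
p2 <-> p1 = 4/5 <-> 2/5 = 3/5
~(p2 <-> p1) = ~3/5 = 2/5
((p1 -> p1) -> (p1 | p2)) | ~(p2 <-> p1) = 4/5 | 2/5 = 4/5
p1 | p2 = 2/5 | 4/5 = 4/5
p1 <-> p1 = 2/5 <-> 2/5 = 1
p1 -> p2 = 2/5 -> 4/5 = 1
(p1 <-> p1) -> (p1 -> p2) = 1 -> 1 = 1
(p1 | p2) -> ((p1 <-> p1) -> (p1 -> p2)) = 4/5 -> 1 = 1
(((p1 -> p1) -> (p1 | p2)) | ~(p2 <-> p1)) <-> ((p1 | p2) -> ((p1 <-> p1) -> (p1 -> p2))) = 4/5 <-> 1 = 4/5
~((((p1 -> p1) -> (p1 | p2)) | ~(p2 <-> p1)) <-> ((p1 | p2) -> ((p1 <-> p1) -> (p1 -> p2)))) = ~4/5 = 1/5

1/5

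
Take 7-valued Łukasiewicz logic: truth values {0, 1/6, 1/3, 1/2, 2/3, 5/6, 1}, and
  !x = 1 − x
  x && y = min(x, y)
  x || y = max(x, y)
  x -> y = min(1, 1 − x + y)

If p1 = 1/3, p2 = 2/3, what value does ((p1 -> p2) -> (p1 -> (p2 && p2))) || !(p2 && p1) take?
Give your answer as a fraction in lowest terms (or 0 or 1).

p1 -> p2 = 1/3 -> 2/3 = 1
p2 && p2 = 2/3 && 2/3 = 2/3
p1 -> (p2 && p2) = 1/3 -> 2/3 = 1
(p1 -> p2) -> (p1 -> (p2 && p2)) = 1 -> 1 = 1
p2 && p1 = 2/3 && 1/3 = 1/3
!(p2 && p1) = !1/3 = 2/3
((p1 -> p2) -> (p1 -> (p2 && p2))) || !(p2 && p1) = 1 || 2/3 = 1

1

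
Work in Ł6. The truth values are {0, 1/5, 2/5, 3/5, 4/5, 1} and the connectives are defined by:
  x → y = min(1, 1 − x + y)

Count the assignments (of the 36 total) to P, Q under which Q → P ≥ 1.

value 1: 21 assignments (counts)
value 4/5: 5 assignments
value 3/5: 4 assignments
value 2/5: 3 assignments
value 1/5: 2 assignments
value 0: 1 assignment
So 21 of the 36 assignments meet the threshold.

21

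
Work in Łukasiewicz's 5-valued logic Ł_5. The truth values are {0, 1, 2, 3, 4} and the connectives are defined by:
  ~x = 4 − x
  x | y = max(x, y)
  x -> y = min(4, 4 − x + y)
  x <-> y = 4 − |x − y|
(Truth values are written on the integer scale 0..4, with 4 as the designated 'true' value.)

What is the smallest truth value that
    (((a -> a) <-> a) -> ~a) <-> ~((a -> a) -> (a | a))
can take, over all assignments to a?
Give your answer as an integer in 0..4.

2

Take a = 2:
a -> a = 2 -> 2 = 4
(a -> a) <-> a = 4 <-> 2 = 2
~a = ~2 = 2
((a -> a) <-> a) -> ~a = 2 -> 2 = 4
a -> a = 2 -> 2 = 4
a | a = 2 | 2 = 2
(a -> a) -> (a | a) = 4 -> 2 = 2
~((a -> a) -> (a | a)) = ~2 = 2
(((a -> a) <-> a) -> ~a) <-> ~((a -> a) -> (a | a)) = 4 <-> 2 = 2
No assignment yields a value below 2, so this is the minimum.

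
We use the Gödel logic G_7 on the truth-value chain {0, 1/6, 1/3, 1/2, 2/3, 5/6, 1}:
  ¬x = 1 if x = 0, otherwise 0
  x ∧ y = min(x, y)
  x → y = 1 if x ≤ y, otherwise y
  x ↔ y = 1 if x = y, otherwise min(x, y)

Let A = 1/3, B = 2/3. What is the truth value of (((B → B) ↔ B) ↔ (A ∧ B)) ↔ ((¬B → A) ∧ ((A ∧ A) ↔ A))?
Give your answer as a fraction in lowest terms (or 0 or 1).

1/3

B → B = 2/3 → 2/3 = 1
(B → B) ↔ B = 1 ↔ 2/3 = 2/3
A ∧ B = 1/3 ∧ 2/3 = 1/3
((B → B) ↔ B) ↔ (A ∧ B) = 2/3 ↔ 1/3 = 1/3
¬B = ¬2/3 = 0
¬B → A = 0 → 1/3 = 1
A ∧ A = 1/3 ∧ 1/3 = 1/3
(A ∧ A) ↔ A = 1/3 ↔ 1/3 = 1
(¬B → A) ∧ ((A ∧ A) ↔ A) = 1 ∧ 1 = 1
(((B → B) ↔ B) ↔ (A ∧ B)) ↔ ((¬B → A) ∧ ((A ∧ A) ↔ A)) = 1/3 ↔ 1 = 1/3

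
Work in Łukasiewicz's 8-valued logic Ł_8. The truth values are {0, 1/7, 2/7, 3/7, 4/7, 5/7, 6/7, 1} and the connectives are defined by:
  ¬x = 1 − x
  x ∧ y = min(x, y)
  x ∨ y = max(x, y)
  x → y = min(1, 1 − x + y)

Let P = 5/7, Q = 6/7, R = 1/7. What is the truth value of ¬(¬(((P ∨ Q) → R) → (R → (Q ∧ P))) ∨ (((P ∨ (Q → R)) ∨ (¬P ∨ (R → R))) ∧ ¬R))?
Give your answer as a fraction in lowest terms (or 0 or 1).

P ∨ Q = 5/7 ∨ 6/7 = 6/7
(P ∨ Q) → R = 6/7 → 1/7 = 2/7
Q ∧ P = 6/7 ∧ 5/7 = 5/7
R → (Q ∧ P) = 1/7 → 5/7 = 1
((P ∨ Q) → R) → (R → (Q ∧ P)) = 2/7 → 1 = 1
¬(((P ∨ Q) → R) → (R → (Q ∧ P))) = ¬1 = 0
Q → R = 6/7 → 1/7 = 2/7
P ∨ (Q → R) = 5/7 ∨ 2/7 = 5/7
¬P = ¬5/7 = 2/7
R → R = 1/7 → 1/7 = 1
¬P ∨ (R → R) = 2/7 ∨ 1 = 1
(P ∨ (Q → R)) ∨ (¬P ∨ (R → R)) = 5/7 ∨ 1 = 1
¬R = ¬1/7 = 6/7
((P ∨ (Q → R)) ∨ (¬P ∨ (R → R))) ∧ ¬R = 1 ∧ 6/7 = 6/7
¬(((P ∨ Q) → R) → (R → (Q ∧ P))) ∨ (((P ∨ (Q → R)) ∨ (¬P ∨ (R → R))) ∧ ¬R) = 0 ∨ 6/7 = 6/7
¬(¬(((P ∨ Q) → R) → (R → (Q ∧ P))) ∨ (((P ∨ (Q → R)) ∨ (¬P ∨ (R → R))) ∧ ¬R)) = ¬6/7 = 1/7

1/7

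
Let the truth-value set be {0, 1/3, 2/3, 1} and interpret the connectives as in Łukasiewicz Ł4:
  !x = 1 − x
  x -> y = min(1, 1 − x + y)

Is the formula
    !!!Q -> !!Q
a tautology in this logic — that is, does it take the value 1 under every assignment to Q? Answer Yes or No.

No

Counterexample: take Q = 0.
!Q = !0 = 1
!!Q = !1 = 0
!!!Q = !0 = 1
!Q = !0 = 1
!!Q = !1 = 0
!!!Q -> !!Q = 1 -> 0 = 0
This gives 0 ≠ 1.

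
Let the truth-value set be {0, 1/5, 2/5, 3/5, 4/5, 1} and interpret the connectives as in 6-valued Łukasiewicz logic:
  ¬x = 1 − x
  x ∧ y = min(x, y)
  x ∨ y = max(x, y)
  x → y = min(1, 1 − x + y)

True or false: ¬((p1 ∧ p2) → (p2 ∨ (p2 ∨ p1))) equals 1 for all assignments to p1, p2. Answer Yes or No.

Counterexample: take p1 = 0, p2 = 0.
p1 ∧ p2 = 0 ∧ 0 = 0
p2 ∨ p1 = 0 ∨ 0 = 0
p2 ∨ (p2 ∨ p1) = 0 ∨ 0 = 0
(p1 ∧ p2) → (p2 ∨ (p2 ∨ p1)) = 0 → 0 = 1
¬((p1 ∧ p2) → (p2 ∨ (p2 ∨ p1))) = ¬1 = 0
This gives 0 ≠ 1.

No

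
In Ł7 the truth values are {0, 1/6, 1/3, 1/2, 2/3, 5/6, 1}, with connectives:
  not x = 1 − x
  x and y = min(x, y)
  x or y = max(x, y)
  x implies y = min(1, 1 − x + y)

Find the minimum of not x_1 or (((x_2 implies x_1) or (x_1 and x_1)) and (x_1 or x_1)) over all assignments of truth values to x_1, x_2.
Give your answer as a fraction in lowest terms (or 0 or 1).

1/2

Take x_1 = 1/2, x_2 = 0:
not x_1 = not 1/2 = 1/2
x_2 implies x_1 = 0 implies 1/2 = 1
x_1 and x_1 = 1/2 and 1/2 = 1/2
(x_2 implies x_1) or (x_1 and x_1) = 1 or 1/2 = 1
x_1 or x_1 = 1/2 or 1/2 = 1/2
((x_2 implies x_1) or (x_1 and x_1)) and (x_1 or x_1) = 1 and 1/2 = 1/2
not x_1 or (((x_2 implies x_1) or (x_1 and x_1)) and (x_1 or x_1)) = 1/2 or 1/2 = 1/2
No assignment yields a value below 1/2, so this is the minimum.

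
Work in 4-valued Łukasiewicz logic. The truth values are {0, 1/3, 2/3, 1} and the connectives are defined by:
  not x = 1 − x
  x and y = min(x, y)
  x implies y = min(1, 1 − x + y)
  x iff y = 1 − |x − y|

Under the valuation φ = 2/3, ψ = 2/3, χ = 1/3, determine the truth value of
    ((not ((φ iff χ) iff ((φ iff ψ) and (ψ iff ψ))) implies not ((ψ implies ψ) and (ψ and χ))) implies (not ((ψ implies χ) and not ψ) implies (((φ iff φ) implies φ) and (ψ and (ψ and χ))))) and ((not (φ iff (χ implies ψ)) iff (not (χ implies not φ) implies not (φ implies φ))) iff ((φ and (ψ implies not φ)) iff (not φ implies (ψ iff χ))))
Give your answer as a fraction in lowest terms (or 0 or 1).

2/3

φ iff χ = 2/3 iff 1/3 = 2/3
φ iff ψ = 2/3 iff 2/3 = 1
ψ iff ψ = 2/3 iff 2/3 = 1
(φ iff ψ) and (ψ iff ψ) = 1 and 1 = 1
(φ iff χ) iff ((φ iff ψ) and (ψ iff ψ)) = 2/3 iff 1 = 2/3
not ((φ iff χ) iff ((φ iff ψ) and (ψ iff ψ))) = not 2/3 = 1/3
ψ implies ψ = 2/3 implies 2/3 = 1
ψ and χ = 2/3 and 1/3 = 1/3
(ψ implies ψ) and (ψ and χ) = 1 and 1/3 = 1/3
not ((ψ implies ψ) and (ψ and χ)) = not 1/3 = 2/3
not ((φ iff χ) iff ((φ iff ψ) and (ψ iff ψ))) implies not ((ψ implies ψ) and (ψ and χ)) = 1/3 implies 2/3 = 1
ψ implies χ = 2/3 implies 1/3 = 2/3
not ψ = not 2/3 = 1/3
(ψ implies χ) and not ψ = 2/3 and 1/3 = 1/3
not ((ψ implies χ) and not ψ) = not 1/3 = 2/3
φ iff φ = 2/3 iff 2/3 = 1
(φ iff φ) implies φ = 1 implies 2/3 = 2/3
ψ and χ = 2/3 and 1/3 = 1/3
ψ and (ψ and χ) = 2/3 and 1/3 = 1/3
((φ iff φ) implies φ) and (ψ and (ψ and χ)) = 2/3 and 1/3 = 1/3
not ((ψ implies χ) and not ψ) implies (((φ iff φ) implies φ) and (ψ and (ψ and χ))) = 2/3 implies 1/3 = 2/3
(not ((φ iff χ) iff ((φ iff ψ) and (ψ iff ψ))) implies not ((ψ implies ψ) and (ψ and χ))) implies (not ((ψ implies χ) and not ψ) implies (((φ iff φ) implies φ) and (ψ and (ψ and χ)))) = 1 implies 2/3 = 2/3
χ implies ψ = 1/3 implies 2/3 = 1
φ iff (χ implies ψ) = 2/3 iff 1 = 2/3
not (φ iff (χ implies ψ)) = not 2/3 = 1/3
not φ = not 2/3 = 1/3
χ implies not φ = 1/3 implies 1/3 = 1
not (χ implies not φ) = not 1 = 0
φ implies φ = 2/3 implies 2/3 = 1
not (φ implies φ) = not 1 = 0
not (χ implies not φ) implies not (φ implies φ) = 0 implies 0 = 1
not (φ iff (χ implies ψ)) iff (not (χ implies not φ) implies not (φ implies φ)) = 1/3 iff 1 = 1/3
not φ = not 2/3 = 1/3
ψ implies not φ = 2/3 implies 1/3 = 2/3
φ and (ψ implies not φ) = 2/3 and 2/3 = 2/3
not φ = not 2/3 = 1/3
ψ iff χ = 2/3 iff 1/3 = 2/3
not φ implies (ψ iff χ) = 1/3 implies 2/3 = 1
(φ and (ψ implies not φ)) iff (not φ implies (ψ iff χ)) = 2/3 iff 1 = 2/3
(not (φ iff (χ implies ψ)) iff (not (χ implies not φ) implies not (φ implies φ))) iff ((φ and (ψ implies not φ)) iff (not φ implies (ψ iff χ))) = 1/3 iff 2/3 = 2/3
((not ((φ iff χ) iff ((φ iff ψ) and (ψ iff ψ))) implies not ((ψ implies ψ) and (ψ and χ))) implies (not ((ψ implies χ) and not ψ) implies (((φ iff φ) implies φ) and (ψ and (ψ and χ))))) and ((not (φ iff (χ implies ψ)) iff (not (χ implies not φ) implies not (φ implies φ))) iff ((φ and (ψ implies not φ)) iff (not φ implies (ψ iff χ)))) = 2/3 and 2/3 = 2/3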